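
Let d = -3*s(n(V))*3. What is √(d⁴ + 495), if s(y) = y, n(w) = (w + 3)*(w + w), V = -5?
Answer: 3*√116640055 ≈ 32400.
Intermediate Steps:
n(w) = 2*w*(3 + w) (n(w) = (3 + w)*(2*w) = 2*w*(3 + w))
d = -180 (d = -6*(-5)*(3 - 5)*3 = -6*(-5)*(-2)*3 = -3*20*3 = -60*3 = -180)
√(d⁴ + 495) = √((-180)⁴ + 495) = √(1049760000 + 495) = √1049760495 = 3*√116640055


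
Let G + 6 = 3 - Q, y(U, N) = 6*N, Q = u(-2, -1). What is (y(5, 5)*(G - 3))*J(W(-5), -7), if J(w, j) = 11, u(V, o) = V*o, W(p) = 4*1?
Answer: -2640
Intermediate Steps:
W(p) = 4
Q = 2 (Q = -2*(-1) = 2)
G = -5 (G = -6 + (3 - 1*2) = -6 + (3 - 2) = -6 + 1 = -5)
(y(5, 5)*(G - 3))*J(W(-5), -7) = ((6*5)*(-5 - 3))*11 = (30*(-8))*11 = -240*11 = -2640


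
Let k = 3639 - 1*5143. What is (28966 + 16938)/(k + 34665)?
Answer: 45904/33161 ≈ 1.3843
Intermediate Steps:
k = -1504 (k = 3639 - 5143 = -1504)
(28966 + 16938)/(k + 34665) = (28966 + 16938)/(-1504 + 34665) = 45904/33161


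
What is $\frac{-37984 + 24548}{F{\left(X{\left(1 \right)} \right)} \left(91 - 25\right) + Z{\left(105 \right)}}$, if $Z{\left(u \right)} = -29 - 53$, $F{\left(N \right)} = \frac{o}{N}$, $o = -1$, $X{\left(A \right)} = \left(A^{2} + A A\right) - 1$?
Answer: $\frac{3359}{37} \approx 90.784$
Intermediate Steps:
$X{\left(A \right)} = -1 + 2 A^{2}$ ($X{\left(A \right)} = \left(A^{2} + A^{2}\right) - 1 = 2 A^{2} - 1 = -1 + 2 A^{2}$)
$F{\left(N \right)} = - \frac{1}{N}$
$Z{\left(u \right)} = -82$ ($Z{\left(u \right)} = -29 - 53 = -82$)
$\frac{-37984 + 24548}{F{\left(X{\left(1 \right)} \right)} \left(91 - 25\right) + Z{\left(105 \right)}} = \frac{-37984 + 24548}{- \frac{1}{-1 + 2 \cdot 1^{2}} \left(91 - 25\right) - 82} = - \frac{13436}{- \frac{1}{-1 + 2 \cdot 1} \cdot 66 - 82} = - \frac{13436}{- \frac{1}{-1 + 2} \cdot 66 - 82} = - \frac{13436}{- 1^{-1} \cdot 66 - 82} = - \frac{13436}{\left(-1\right) 1 \cdot 66 - 82} = - \frac{13436}{\left(-1\right) 66 - 82} = - \frac{13436}{-66 - 82} = - \frac{13436}{-148} = \left(-13436\right) \left(- \frac{1}{148}\right) = \frac{3359}{37}$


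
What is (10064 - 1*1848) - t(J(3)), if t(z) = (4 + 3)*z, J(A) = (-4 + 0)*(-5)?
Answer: 8076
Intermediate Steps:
J(A) = 20 (J(A) = -4*(-5) = 20)
t(z) = 7*z
(10064 - 1*1848) - t(J(3)) = (10064 - 1*1848) - 7*20 = (10064 - 1848) - 1*140 = 8216 - 140 = 8076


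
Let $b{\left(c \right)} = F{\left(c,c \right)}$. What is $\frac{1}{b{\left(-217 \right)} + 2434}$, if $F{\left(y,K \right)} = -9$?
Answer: $\frac{1}{2425} \approx 0.00041237$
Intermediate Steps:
$b{\left(c \right)} = -9$
$\frac{1}{b{\left(-217 \right)} + 2434} = \frac{1}{-9 + 2434} = \frac{1}{2425}$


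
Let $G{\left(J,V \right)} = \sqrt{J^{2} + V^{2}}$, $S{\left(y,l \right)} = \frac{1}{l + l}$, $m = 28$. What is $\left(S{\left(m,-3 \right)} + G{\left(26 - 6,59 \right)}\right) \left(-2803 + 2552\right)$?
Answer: $\frac{251}{6} - 251 \sqrt{3881} \approx -15595.0$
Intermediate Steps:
$S{\left(y,l \right)} = \frac{1}{2 l}$
$\left(S{\left(m,-3 \right)} + G{\left(26 - 6,59 \right)}\right) \left(-2803 + 2552\right) = \left(\frac{1}{2 \left(-3\right)} + \sqrt{\left(26 - 6\right)^{2} + 59^{2}}\right) \left(-2803 + 2552\right) = \left(\frac{1}{2} \left(- \frac{1}{3}\right) + \sqrt{20^{2} + 3481}\right) \left(-251\right) = \left(- \frac{1}{6} + \sqrt{400 + 3481}\right) \left(-251\right) = \left(- \frac{1}{6} + \sqrt{3881}\right) \left(-251\right) = \frac{251}{6} - 251 \sqrt{3881}$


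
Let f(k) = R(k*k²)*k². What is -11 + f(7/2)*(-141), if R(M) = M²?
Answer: -812839757/256 ≈ -3.1752e+6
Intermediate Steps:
f(k) = k⁸ (f(k) = (k*k²)²*k² = (k³)²*k² = k⁶*k² = k⁸)
-11 + f(7/2)*(-141) = -11 + (7/2)⁸*(-141) = -11 + (5764801/256)*(-141) = -11 - 812836941/256 = -812839757/256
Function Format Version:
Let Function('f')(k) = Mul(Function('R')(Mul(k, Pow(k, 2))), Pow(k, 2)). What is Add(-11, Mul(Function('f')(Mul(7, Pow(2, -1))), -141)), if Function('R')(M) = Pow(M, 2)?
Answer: Rational(-812839757, 256) ≈ -3.1752e+6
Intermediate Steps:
Function('f')(k) = Pow(k, 8) (Function('f')(k) = Mul(Pow(Mul(k, Pow(k, 2)), 2), Pow(k, 2)) = Mul(Pow(Pow(k, 3), 2), Pow(k, 2)) = Mul(Pow(k, 6), Pow(k, 2)) = Pow(k, 8))
Add(-11, Mul(Function('f')(Mul(7, Pow(2, -1))), -141)) = Add(-11, Mul(Pow(Mul(7, Pow(2, -1)), 8), -141)) = Add(-11, Mul(Pow(Mul(7, Rational(1, 2)), 8), -141)) = Add(-11, Mul(Pow(Rational(7, 2), 8), -141)) = Add(-11, Mul(Rational(5764801, 256), -141)) = Add(-11, Rational(-812836941, 256)) = Rational(-812839757, 256)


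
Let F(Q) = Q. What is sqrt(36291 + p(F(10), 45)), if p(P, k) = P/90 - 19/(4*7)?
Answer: sqrt(64016323)/42 ≈ 190.50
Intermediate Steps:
p(P, k) = -19/28 + P/90 (p(P, k) = P*(1/90) - 19/28 = P/90 - 19*1/28 = P/90 - 19/28 = -19/28 + P/90)
sqrt(36291 + p(F(10), 45)) = sqrt(36291 + (-19/28 + (1/90)*10)) = sqrt(36291 + (-19/28 + 1/9)) = sqrt(36291 - 143/252) = sqrt(9145189/252) = sqrt(64016323)/42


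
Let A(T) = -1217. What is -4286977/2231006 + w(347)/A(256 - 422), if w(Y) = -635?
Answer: -3800562199/2715134302 ≈ -1.3998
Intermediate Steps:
-4286977/2231006 + w(347)/A(256 - 422) = -4286977/2231006 - 635/(-1217) = -4286977*1/2231006 - 635*(-1/1217) = -4286977/2231006 + 635/1217 = -3800562199/2715134302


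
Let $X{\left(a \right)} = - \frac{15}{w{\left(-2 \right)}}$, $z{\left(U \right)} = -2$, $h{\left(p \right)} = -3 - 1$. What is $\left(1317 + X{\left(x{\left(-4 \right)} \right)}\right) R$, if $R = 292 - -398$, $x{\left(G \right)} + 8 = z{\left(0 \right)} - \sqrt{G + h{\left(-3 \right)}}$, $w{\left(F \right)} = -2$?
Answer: $913905$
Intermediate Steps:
$h{\left(p \right)} = -4$ ($h{\left(p \right)} = -3 - 1 = -4$)
$x{\left(G \right)} = -10 - \sqrt{-4 + G}$ ($x{\left(G \right)} = -8 - \left(2 + \sqrt{G - 4}\right) = -8 - \left(2 + \sqrt{-4 + G}\right) = -10 - \sqrt{-4 + G}$)
$R = 690$ ($R = 292 + 398 = 690$)
$X{\left(a \right)} = \frac{15}{2}$ ($X{\left(a \right)} = - \frac{15}{-2} = \left(-15\right) \left(- \frac{1}{2}\right) = \frac{15}{2}$)
$\left(1317 + X{\left(x{\left(-4 \right)} \right)}\right) R = \left(1317 + \frac{15}{2}\right) 690 = \frac{2649}{2} \cdot 690 = 913905$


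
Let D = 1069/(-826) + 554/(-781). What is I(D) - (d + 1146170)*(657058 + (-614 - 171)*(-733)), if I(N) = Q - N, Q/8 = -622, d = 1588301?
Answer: -2174093881635039701/645106 ≈ -3.3701e+12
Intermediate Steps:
Q = -4976 (Q = 8*(-622) = -4976)
D = -1292493/645106 (D = 1069*(-1/826) + 554*(-1/781) = -1069/826 - 554/781 = -1292493/645106 ≈ -2.0035)
I(N) = -4976 - N
I(D) - (d + 1146170)*(657058 + (-614 - 171)*(-733)) = (-4976 - 1*(-1292493/645106)) - (1588301 + 1146170)*(657058 + (-614 - 171)*(-733)) = (-4976 + 1292493/645106) - 2734471*(657058 - 785*(-733)) = -3208754963/645106 - 2734471*(657058 + 575405) = -3208754963/645106 - 2734471*1232463 = -3208754963/645106 - 1*3370134332073 = -3208754963/645106 - 3370134332073 = -2174093881635039701/645106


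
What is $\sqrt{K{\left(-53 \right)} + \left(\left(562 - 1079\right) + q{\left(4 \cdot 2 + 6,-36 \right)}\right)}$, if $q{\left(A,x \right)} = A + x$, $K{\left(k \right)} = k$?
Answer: $4 i \sqrt{37} \approx 24.331 i$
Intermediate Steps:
$\sqrt{K{\left(-53 \right)} + \left(\left(562 - 1079\right) + q{\left(4 \cdot 2 + 6,-36 \right)}\right)} = \sqrt{-53 + \left(\left(562 - 1079\right) + \left(\left(4 \cdot 2 + 6\right) - 36\right)\right)} = \sqrt{-53 + \left(-517 + \left(\left(8 + 6\right) - 36\right)\right)} = \sqrt{-53 + \left(-517 + \left(14 - 36\right)\right)} = \sqrt{-53 - 539} = \sqrt{-592} = 4 i \sqrt{37}$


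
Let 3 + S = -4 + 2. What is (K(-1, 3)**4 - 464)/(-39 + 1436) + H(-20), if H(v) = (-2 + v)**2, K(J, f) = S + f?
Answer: 675700/1397 ≈ 483.68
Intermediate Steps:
S = -5 (S = -3 + (-4 + 2) = -3 - 2 = -5)
K(J, f) = -5 + f
(K(-1, 3)**4 - 464)/(-39 + 1436) + H(-20) = ((-5 + 3)**4 - 464)/(-39 + 1436) + (-2 - 20)**2 = ((-2)**4 - 464)/1397 + (-22)**2 = (16 - 464)*(1/1397) + 484 = -448*1/1397 + 484 = -448/1397 + 484 = 675700/1397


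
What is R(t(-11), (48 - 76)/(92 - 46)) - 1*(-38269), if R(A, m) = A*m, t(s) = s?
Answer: 880341/23 ≈ 38276.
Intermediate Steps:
R(t(-11), (48 - 76)/(92 - 46)) - 1*(-38269) = -11*(48 - 76)/(92 - 46) - 1*(-38269) = -(-308)/46 + 38269 = -11*(-14/23) + 38269 = 154/23 + 38269 = 880341/23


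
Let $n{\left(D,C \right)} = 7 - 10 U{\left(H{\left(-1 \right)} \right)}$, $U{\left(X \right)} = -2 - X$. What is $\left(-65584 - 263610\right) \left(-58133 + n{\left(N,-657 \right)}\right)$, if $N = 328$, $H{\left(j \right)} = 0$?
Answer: $19128146564$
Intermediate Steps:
$n{\left(D,C \right)} = 27$ ($n{\left(D,C \right)} = 7 - 10 \left(-2 - 0\right) = 7 - 10 \left(-2 + 0\right) = 7 - -20 = 7 + 20 = 27$)
$\left(-65584 - 263610\right) \left(-58133 + n{\left(N,-657 \right)}\right) = \left(-65584 - 263610\right) \left(-58133 + 27\right) = \left(-329194\right) \left(-58106\right) = 19128146564$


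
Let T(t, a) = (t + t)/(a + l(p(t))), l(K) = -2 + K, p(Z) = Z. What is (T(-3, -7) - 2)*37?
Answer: -111/2 ≈ -55.500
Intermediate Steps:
T(t, a) = 2*t/(-2 + a + t) (T(t, a) = (t + t)/(a + (-2 + t)) = (2*t)/(-2 + a + t) = 2*t/(-2 + a + t))
(T(-3, -7) - 2)*37 = (2*(-3)/(-2 - 7 - 3) - 2)*37 = (2*(-3)/(-12) - 2)*37 = (2*(-3)*(-1/12) - 2)*37 = (1/2 - 2)*37 = -3/2*37 = -111/2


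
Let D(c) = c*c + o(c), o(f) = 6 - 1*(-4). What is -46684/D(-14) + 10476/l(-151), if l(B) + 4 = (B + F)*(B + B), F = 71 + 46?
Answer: -59625815/264298 ≈ -225.60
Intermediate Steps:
F = 117
o(f) = 10 (o(f) = 6 + 4 = 10)
D(c) = 10 + c² (D(c) = c*c + 10 = c² + 10 = 10 + c²)
l(B) = -4 + 2*B*(117 + B) (l(B) = -4 + (B + 117)*(B + B) = -4 + (117 + B)*(2*B) = -4 + 2*B*(117 + B))
-46684/D(-14) + 10476/l(-151) = -46684/(10 + (-14)²) + 10476/(-4 + 2*(-151)² + 234*(-151)) = -46684/(10 + 196) + 10476/(-4 + 2*22801 - 35334) = -46684/206 + 10476/(-4 + 45602 - 35334) = -46684*1/206 + 10476/10264 = -23342/103 + 10476*(1/10264) = -23342/103 + 2619/2566 = -59625815/264298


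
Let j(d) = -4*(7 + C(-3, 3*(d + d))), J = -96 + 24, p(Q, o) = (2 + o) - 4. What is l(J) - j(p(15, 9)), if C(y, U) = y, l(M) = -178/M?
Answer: 665/36 ≈ 18.472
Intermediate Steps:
p(Q, o) = -2 + o
J = -72
j(d) = -16 (j(d) = -4*(7 - 3) = -4*4 = -16)
l(J) - j(p(15, 9)) = -178/(-72) - 1*(-16) = -178*(-1/72) + 16 = 89/36 + 16 = 665/36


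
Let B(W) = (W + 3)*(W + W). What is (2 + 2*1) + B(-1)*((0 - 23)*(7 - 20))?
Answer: -1192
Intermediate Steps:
B(W) = 2*W*(3 + W) (B(W) = (3 + W)*(2*W) = 2*W*(3 + W))
(2 + 2*1) + B(-1)*((0 - 23)*(7 - 20)) = (2 + 2*1) + (2*(-1)*(3 - 1))*((0 - 23)*(7 - 20)) = (2 + 2) + (2*(-1)*2)*(-23*(-13)) = 4 - 4*299 = 4 - 1196 = -1192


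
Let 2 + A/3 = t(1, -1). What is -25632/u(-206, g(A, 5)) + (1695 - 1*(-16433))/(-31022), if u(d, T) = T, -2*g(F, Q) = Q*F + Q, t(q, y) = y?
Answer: -99439808/77555 ≈ -1282.2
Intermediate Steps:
A = -9 (A = -6 + 3*(-1) = -6 - 3 = -9)
g(F, Q) = -Q/2 - F*Q/2 (g(F, Q) = -(Q*F + Q)/2 = -(F*Q + Q)/2 = -(Q + F*Q)/2 = -Q/2 - F*Q/2)
-25632/u(-206, g(A, 5)) + (1695 - 1*(-16433))/(-31022) = -25632*(-2/(5*(1 - 9))) + (1695 - 1*(-16433))/(-31022) = -25632/((-½*5*(-8))) + (1695 + 16433)*(-1/31022) = -25632/20 + 18128*(-1/31022) = -25632*1/20 - 9064/15511 = -6408/5 - 9064/15511 = -99439808/77555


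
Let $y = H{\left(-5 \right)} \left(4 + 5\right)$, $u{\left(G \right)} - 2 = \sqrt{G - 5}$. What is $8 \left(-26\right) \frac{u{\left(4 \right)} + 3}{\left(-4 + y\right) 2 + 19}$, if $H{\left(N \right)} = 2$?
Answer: $- \frac{1040}{47} - \frac{208 i}{47} \approx -22.128 - 4.4255 i$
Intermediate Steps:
$u{\left(G \right)} = 2 + \sqrt{-5 + G}$ ($u{\left(G \right)} = 2 + \sqrt{G - 5} = 2 + \sqrt{-5 + G}$)
$y = 18$ ($y = 2 \left(4 + 5\right) = 2 \cdot 9 = 18$)
$8 \left(-26\right) \frac{u{\left(4 \right)} + 3}{\left(-4 + y\right) 2 + 19} = 8 \left(-26\right) \frac{\left(2 + \sqrt{-5 + 4}\right) + 3}{\left(-4 + 18\right) 2 + 19} = - 208 \frac{\left(2 + \sqrt{-1}\right) + 3}{14 \cdot 2 + 19} = - 208 \frac{\left(2 + i\right) + 3}{28 + 19} = - 208 \frac{5 + i}{47} = - 208 \left(5 + i\right) \frac{1}{47} = - 208 \left(\frac{5}{47} + \frac{i}{47}\right) = - \frac{1040}{47} - \frac{208 i}{47}$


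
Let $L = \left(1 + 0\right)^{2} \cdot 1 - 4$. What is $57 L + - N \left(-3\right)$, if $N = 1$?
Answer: $-168$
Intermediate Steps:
$L = -3$ ($L = 1^{2} \cdot 1 - 4 = 1 \cdot 1 - 4 = 1 - 4 = -3$)
$57 L + - N \left(-3\right) = 57 \left(-3\right) + \left(-1\right) 1 \left(-3\right) = -171 - -3 = -171 + 3 = -168$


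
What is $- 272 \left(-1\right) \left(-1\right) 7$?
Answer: $-1904$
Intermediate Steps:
$- 272 \left(-1\right) \left(-1\right) 7 = - 272 \cdot 1 \cdot 7 = \left(-272\right) 7 = -1904$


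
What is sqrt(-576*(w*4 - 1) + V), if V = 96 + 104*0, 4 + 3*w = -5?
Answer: 4*sqrt(474) ≈ 87.086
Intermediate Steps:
w = -3 (w = -4/3 + (1/3)*(-5) = -4/3 - 5/3 = -3)
V = 96 (V = 96 + 0 = 96)
sqrt(-576*(w*4 - 1) + V) = sqrt(-576*(-3*4 - 1) + 96) = sqrt(-576*(-12 - 1) + 96) = sqrt(-576*(-13) + 96) = sqrt(7488 + 96) = sqrt(7584) = 4*sqrt(474)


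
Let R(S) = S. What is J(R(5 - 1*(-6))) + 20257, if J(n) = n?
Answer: 20268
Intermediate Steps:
J(R(5 - 1*(-6))) + 20257 = (5 - 1*(-6)) + 20257 = (5 + 6) + 20257 = 11 + 20257 = 20268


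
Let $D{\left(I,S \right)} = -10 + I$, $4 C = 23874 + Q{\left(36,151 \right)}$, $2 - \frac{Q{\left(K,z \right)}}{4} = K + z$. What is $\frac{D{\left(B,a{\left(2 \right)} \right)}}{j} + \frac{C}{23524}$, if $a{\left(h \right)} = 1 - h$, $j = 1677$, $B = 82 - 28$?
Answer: $\frac{21467971}{78899496} \approx 0.27209$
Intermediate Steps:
$Q{\left(K,z \right)} = 8 - 4 K - 4 z$ ($Q{\left(K,z \right)} = 8 - 4 \left(K + z\right) = 8 - \left(4 K + 4 z\right) = 8 - 4 K - 4 z$)
$B = 54$
$C = \frac{11567}{2}$ ($C = \frac{23874 - 740}{4} = \frac{1}{4} \cdot 23134 = \frac{11567}{2} \approx 5783.5$)
$\frac{D{\left(B,a{\left(2 \right)} \right)}}{j} + \frac{C}{23524} = \frac{-10 + 54}{1677} + \frac{11567}{2 \cdot 23524} = 44 \cdot \frac{1}{1677} + \frac{11567}{2} \cdot \frac{1}{23524} = \frac{44}{1677} + \frac{11567}{47048} = \frac{21467971}{78899496}$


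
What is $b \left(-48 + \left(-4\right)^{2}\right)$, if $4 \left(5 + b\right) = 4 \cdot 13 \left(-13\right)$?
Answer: $5568$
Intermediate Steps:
$b = -174$ ($b = -5 + \frac{4 \cdot 13 \left(-13\right)}{4} = -5 + \frac{52 \left(-13\right)}{4} = -5 + \frac{1}{4} \left(-676\right) = -5 - 169 = -174$)
$b \left(-48 + \left(-4\right)^{2}\right) = - 174 \left(-48 + \left(-4\right)^{2}\right) = - 174 \left(-48 + 16\right) = \left(-174\right) \left(-32\right) = 5568$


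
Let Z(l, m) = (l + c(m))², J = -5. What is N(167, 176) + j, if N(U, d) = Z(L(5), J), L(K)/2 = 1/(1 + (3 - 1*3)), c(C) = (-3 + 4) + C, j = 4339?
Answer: 4343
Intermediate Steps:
c(C) = 1 + C
L(K) = 2 (L(K) = 2/(1 + (3 - 1*3)) = 2/(1 + (3 - 3)) = 2/(1 + 0) = 2/1 = 2*1 = 2)
Z(l, m) = (1 + l + m)² (Z(l, m) = (l + (1 + m))² = (1 + l + m)²)
N(U, d) = 4 (N(U, d) = (1 + 2 - 5)² = (-2)² = 4)
N(167, 176) + j = 4 + 4339 = 4343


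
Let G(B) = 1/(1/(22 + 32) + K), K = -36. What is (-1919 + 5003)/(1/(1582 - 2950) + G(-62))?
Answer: -31896288/295 ≈ -1.0812e+5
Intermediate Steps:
G(B) = -54/1943 (G(B) = 1/(1/(22 + 32) - 36) = 1/(1/54 - 36) = 1/(-1943/54) = -54/1943)
(-1919 + 5003)/(1/(1582 - 2950) + G(-62)) = (-1919 + 5003)/(1/(1582 - 2950) - 54/1943) = 3084/(1/(-1368) - 54/1943) = 3084/(-1/1368 - 54/1943) = 3084/(-75815/2658024) = 3084*(-2658024/75815) = -31896288/295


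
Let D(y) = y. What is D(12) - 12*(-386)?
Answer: 4644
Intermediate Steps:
D(12) - 12*(-386) = 12 - 12*(-386) = 12 - 1*(-4632) = 12 + 4632 = 4644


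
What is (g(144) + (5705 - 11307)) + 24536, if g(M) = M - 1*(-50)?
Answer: 19128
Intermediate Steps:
g(M) = 50 + M (g(M) = M + 50 = 50 + M)
(g(144) + (5705 - 11307)) + 24536 = ((50 + 144) + (5705 - 11307)) + 24536 = (194 - 5602) + 24536 = -5408 + 24536 = 19128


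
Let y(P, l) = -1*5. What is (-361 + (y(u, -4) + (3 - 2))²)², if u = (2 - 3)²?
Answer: 119025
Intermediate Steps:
u = 1 (u = (-1)² = 1)
y(P, l) = -5
(-361 + (y(u, -4) + (3 - 2))²)² = (-361 + (-5 + (3 - 2))²)² = (-361 + (-5 + 1)²)² = (-361 + (-4)²)² = (-361 + 16)² = (-345)² = 119025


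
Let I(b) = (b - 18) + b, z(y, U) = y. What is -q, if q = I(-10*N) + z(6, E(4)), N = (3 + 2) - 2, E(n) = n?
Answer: 72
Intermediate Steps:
N = 3 (N = 5 - 2 = 3)
I(b) = -18 + 2*b (I(b) = (-18 + b) + b = -18 + 2*b)
q = -72 (q = (-18 + 2*(-10*3)) + 6 = (-18 + 2*(-30)) + 6 = (-18 - 60) + 6 = -78 + 6 = -72)
-q = -1*(-72) = 72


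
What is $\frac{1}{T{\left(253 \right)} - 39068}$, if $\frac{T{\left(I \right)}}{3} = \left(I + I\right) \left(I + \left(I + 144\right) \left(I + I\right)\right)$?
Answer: $\frac{1}{305283862} \approx 3.2756 \cdot 10^{-9}$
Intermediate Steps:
$T{\left(I \right)} = 6 I \left(I + 2 I \left(144 + I\right)\right)$ ($T{\left(I \right)} = 3 \left(I + I\right) \left(I + \left(I + 144\right) \left(I + I\right)\right) = 3 \cdot 2 I \left(I + \left(144 + I\right) 2 I\right) = 3 \cdot 2 I \left(I + 2 I \left(144 + I\right)\right) = 6 I \left(I + 2 I \left(144 + I\right)\right)$)
$\frac{1}{T{\left(253 \right)} - 39068} = \frac{1}{253^{2} \left(1734 + 12 \cdot 253\right) - 39068} = \frac{1}{64009 \left(1734 + 3036\right) - 39068} = \frac{1}{64009 \cdot 4770 - 39068} = \frac{1}{305322930 - 39068} = \frac{1}{305283862}$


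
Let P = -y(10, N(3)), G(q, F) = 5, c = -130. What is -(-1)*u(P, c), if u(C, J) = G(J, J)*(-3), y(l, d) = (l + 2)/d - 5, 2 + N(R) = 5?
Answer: -15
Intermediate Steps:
N(R) = 3 (N(R) = -2 + 5 = 3)
y(l, d) = -5 + (2 + l)/d (y(l, d) = (2 + l)/d - 5 = -5 + (2 + l)/d)
P = 1 (P = -(2 + 10 - 5*3)/3 = -(2 + 10 - 15)/3 = -(-3)/3 = -1*(-1) = 1)
u(C, J) = -15 (u(C, J) = 5*(-3) = -15)
-(-1)*u(P, c) = -(-1)*(-15) = -1*15 = -15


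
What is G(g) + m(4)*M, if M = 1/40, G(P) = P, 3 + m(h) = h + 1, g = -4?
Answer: -79/20 ≈ -3.9500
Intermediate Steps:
m(h) = -2 + h (m(h) = -3 + (h + 1) = -3 + (1 + h) = -2 + h)
M = 1/40 ≈ 0.025000
G(g) + m(4)*M = -4 + (-2 + 4)*(1/40) = -4 + 2*(1/40) = -4 + 1/20 = -79/20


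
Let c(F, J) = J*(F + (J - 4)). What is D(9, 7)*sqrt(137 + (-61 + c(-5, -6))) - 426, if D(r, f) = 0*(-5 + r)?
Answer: -426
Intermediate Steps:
c(F, J) = J*(-4 + F + J) (c(F, J) = J*(F + (-4 + J)) = J*(-4 + F + J))
D(r, f) = 0
D(9, 7)*sqrt(137 + (-61 + c(-5, -6))) - 426 = 0*sqrt(137 + (-61 - 6*(-4 - 5 - 6))) - 426 = 0*sqrt(137 + (-61 - 6*(-15))) - 426 = 0*sqrt(137 + (-61 + 90)) - 426 = 0*sqrt(137 + 29) - 426 = 0*sqrt(166) - 426 = 0 - 426 = -426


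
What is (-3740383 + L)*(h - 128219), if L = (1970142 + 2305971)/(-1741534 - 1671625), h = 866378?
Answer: -9423726195557365590/3413159 ≈ -2.7610e+12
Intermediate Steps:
L = -4276113/3413159 (L = 4276113/(-3413159) = 4276113*(-1/3413159) = -4276113/3413159 ≈ -1.2528)
(-3740383 + L)*(h - 128219) = (-3740383 - 4276113/3413159)*(866378 - 128219) = -12766526176010/3413159*738159 = -9423726195557365590/3413159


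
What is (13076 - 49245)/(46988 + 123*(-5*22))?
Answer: -36169/33458 ≈ -1.0810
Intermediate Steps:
(13076 - 49245)/(46988 + 123*(-5*22)) = -36169/(46988 + 123*(-110)) = -36169/(46988 - 13530) = -36169/33458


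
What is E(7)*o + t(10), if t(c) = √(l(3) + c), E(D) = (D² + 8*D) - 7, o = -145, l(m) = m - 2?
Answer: -14210 + √11 ≈ -14207.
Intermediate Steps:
l(m) = -2 + m
E(D) = -7 + D² + 8*D
t(c) = √(1 + c) (t(c) = √((-2 + 3) + c) = √(1 + c))
E(7)*o + t(10) = (-7 + 7² + 8*7)*(-145) + √(1 + 10) = (-7 + 49 + 56)*(-145) + √11 = 98*(-145) + √11 = -14210 + √11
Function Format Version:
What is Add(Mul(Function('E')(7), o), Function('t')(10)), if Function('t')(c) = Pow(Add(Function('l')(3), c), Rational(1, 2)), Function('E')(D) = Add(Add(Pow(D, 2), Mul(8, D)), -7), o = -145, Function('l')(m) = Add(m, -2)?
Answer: Add(-14210, Pow(11, Rational(1, 2))) ≈ -14207.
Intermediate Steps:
Function('l')(m) = Add(-2, m)
Function('E')(D) = Add(-7, Pow(D, 2), Mul(8, D))
Function('t')(c) = Pow(Add(1, c), Rational(1, 2)) (Function('t')(c) = Pow(Add(Add(-2, 3), c), Rational(1, 2)) = Pow(Add(1, c), Rational(1, 2)))
Add(Mul(Function('E')(7), o), Function('t')(10)) = Add(Mul(Add(-7, Pow(7, 2), Mul(8, 7)), -145), Pow(Add(1, 10), Rational(1, 2))) = Add(Mul(Add(-7, 49, 56), -145), Pow(11, Rational(1, 2))) = Add(Mul(98, -145), Pow(11, Rational(1, 2))) = Add(-14210, Pow(11, Rational(1, 2)))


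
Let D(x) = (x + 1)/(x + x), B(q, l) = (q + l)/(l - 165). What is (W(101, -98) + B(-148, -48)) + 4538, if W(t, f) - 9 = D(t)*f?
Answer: 96774833/21513 ≈ 4498.4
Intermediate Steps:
B(q, l) = (l + q)/(-165 + l)
D(x) = (1 + x)/(2*x) (D(x) = (1 + x)/((2*x)) = (1 + x)*(1/(2*x)) = (1 + x)/(2*x))
W(t, f) = 9 + f*(1 + t)/(2*t) (W(t, f) = 9 + ((1 + t)/(2*t))*f = 9 + f*(1 + t)/(2*t))
(W(101, -98) + B(-148, -48)) + 4538 = ((9 + (1/2)*(-98) + (1/2)*(-98)/101) + (-48 - 148)/(-165 - 48)) + 4538 = ((9 - 49 + (1/2)*(-98)*(1/101)) - 196/(-213)) + 4538 = ((9 - 49 - 49/101) - 1/213*(-196)) + 4538 = (-4089/101 + 196/213) + 4538 = -851161/21513 + 4538 = 96774833/21513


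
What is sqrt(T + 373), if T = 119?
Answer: 2*sqrt(123) ≈ 22.181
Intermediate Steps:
sqrt(T + 373) = sqrt(119 + 373) = sqrt(492) = 2*sqrt(123)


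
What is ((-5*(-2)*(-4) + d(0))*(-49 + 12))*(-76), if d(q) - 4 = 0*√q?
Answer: -101232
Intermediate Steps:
d(q) = 4 (d(q) = 4 + 0*√q = 4 + 0 = 4)
((-5*(-2)*(-4) + d(0))*(-49 + 12))*(-76) = ((-5*(-2)*(-4) + 4)*(-49 + 12))*(-76) = ((10*(-4) + 4)*(-37))*(-76) = ((-40 + 4)*(-37))*(-76) = -36*(-37)*(-76) = 1332*(-76) = -101232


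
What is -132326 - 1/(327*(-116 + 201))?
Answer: -3678001171/27795 ≈ -1.3233e+5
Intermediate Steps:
-132326 - 1/(327*(-116 + 201)) = -132326 - 1/(327*85) = -132326 - 1/27795 = -3678001171/27795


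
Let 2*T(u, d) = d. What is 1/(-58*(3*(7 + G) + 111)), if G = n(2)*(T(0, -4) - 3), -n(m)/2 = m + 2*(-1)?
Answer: -1/7656 ≈ -0.00013062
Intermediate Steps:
T(u, d) = d/2
n(m) = 4 - 2*m (n(m) = -2*(m + 2*(-1)) = -2*(m - 2) = -2*(-2 + m) = 4 - 2*m)
G = 0 (G = (4 - 2*2)*((½)*(-4) - 3) = (4 - 4)*(-2 - 3) = 0*(-5) = 0)
1/(-58*(3*(7 + G) + 111)) = 1/(-58*(3*(7 + 0) + 111)) = 1/(-58*(3*7 + 111)) = 1/(-58*(21 + 111)) = 1/(-58*132) = 1/(-7656) = -1/7656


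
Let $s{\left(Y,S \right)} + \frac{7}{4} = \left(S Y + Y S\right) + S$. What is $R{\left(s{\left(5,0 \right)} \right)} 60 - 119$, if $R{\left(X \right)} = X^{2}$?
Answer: $\frac{259}{4} \approx 64.75$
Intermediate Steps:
$s{\left(Y,S \right)} = - \frac{7}{4} + S + 2 S Y$ ($s{\left(Y,S \right)} = - \frac{7}{4} + \left(\left(S Y + Y S\right) + S\right) = - \frac{7}{4} + \left(\left(S Y + S Y\right) + S\right) = - \frac{7}{4} + \left(2 S Y + S\right) = - \frac{7}{4} + \left(S + 2 S Y\right) = - \frac{7}{4} + S + 2 S Y$)
$R{\left(s{\left(5,0 \right)} \right)} 60 - 119 = \left(- \frac{7}{4} + 0 + 2 \cdot 0 \cdot 5\right)^{2} \cdot 60 - 119 = \left(- \frac{7}{4} + 0 + 0\right)^{2} \cdot 60 - 119 = \left(- \frac{7}{4}\right)^{2} \cdot 60 - 119 = \frac{49}{16} \cdot 60 - 119 = \frac{735}{4} - 119 = \frac{259}{4}$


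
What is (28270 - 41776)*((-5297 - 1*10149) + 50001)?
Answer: -466699830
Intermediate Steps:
(28270 - 41776)*((-5297 - 1*10149) + 50001) = -13506*((-5297 - 10149) + 50001) = -13506*(-15446 + 50001) = -13506*34555 = -466699830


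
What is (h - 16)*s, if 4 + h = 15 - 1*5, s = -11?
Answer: 110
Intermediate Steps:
h = 6 (h = -4 + (15 - 1*5) = -4 + (15 - 5) = -4 + 10 = 6)
(h - 16)*s = (6 - 16)*(-11) = -10*(-11) = 110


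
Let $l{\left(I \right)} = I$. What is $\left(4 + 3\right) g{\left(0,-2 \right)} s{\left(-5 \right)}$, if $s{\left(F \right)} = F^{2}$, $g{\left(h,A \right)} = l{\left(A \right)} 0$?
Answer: $0$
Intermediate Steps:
$g{\left(h,A \right)} = 0$ ($g{\left(h,A \right)} = A 0 = 0$)
$\left(4 + 3\right) g{\left(0,-2 \right)} s{\left(-5 \right)} = \left(4 + 3\right) 0 \left(-5\right)^{2} = 7 \cdot 0 \cdot 25 = 0 \cdot 25 = 0$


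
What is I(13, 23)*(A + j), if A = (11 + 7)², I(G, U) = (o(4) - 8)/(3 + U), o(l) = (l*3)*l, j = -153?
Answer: 3420/13 ≈ 263.08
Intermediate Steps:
o(l) = 3*l² (o(l) = (3*l)*l = 3*l²)
I(G, U) = 40/(3 + U) (I(G, U) = (3*4² - 8)/(3 + U) = (3*16 - 8)/(3 + U) = (48 - 8)/(3 + U) = 40/(3 + U))
A = 324 (A = 18² = 324)
I(13, 23)*(A + j) = (40/(3 + 23))*(324 - 153) = (40/26)*171 = (40*(1/26))*171 = (20/13)*171 = 3420/13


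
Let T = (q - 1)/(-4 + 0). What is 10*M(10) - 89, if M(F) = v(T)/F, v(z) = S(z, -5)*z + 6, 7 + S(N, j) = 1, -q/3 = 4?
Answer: -205/2 ≈ -102.50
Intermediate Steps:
q = -12 (q = -3*4 = -12)
S(N, j) = -6 (S(N, j) = -7 + 1 = -6)
T = 13/4 (T = (-12 - 1)/(-4 + 0) = -13/(-4) = -13*(-1/4) = 13/4 ≈ 3.2500)
v(z) = 6 - 6*z (v(z) = -6*z + 6 = 6 - 6*z)
M(F) = -27/(2*F) (M(F) = (6 - 6*13/4)/F = (6 - 39/2)/F = -27/(2*F))
10*M(10) - 89 = 10*(-27/2/10) - 89 = 10*(-27/2*1/10) - 89 = 10*(-27/20) - 89 = -27/2 - 89 = -205/2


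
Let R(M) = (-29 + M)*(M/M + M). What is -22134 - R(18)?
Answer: -21925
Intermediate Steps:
R(M) = (1 + M)*(-29 + M) (R(M) = (-29 + M)*(1 + M) = (1 + M)*(-29 + M))
-22134 - R(18) = -22134 - (-29 + 18² - 28*18) = -22134 - (-29 + 324 - 504) = -22134 - 1*(-209) = -22134 + 209 = -21925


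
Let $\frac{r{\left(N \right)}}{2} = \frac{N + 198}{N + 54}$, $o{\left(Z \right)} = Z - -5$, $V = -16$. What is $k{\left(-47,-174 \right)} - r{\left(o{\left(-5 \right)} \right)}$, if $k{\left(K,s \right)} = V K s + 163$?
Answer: $- \frac{392077}{3} \approx -1.3069 \cdot 10^{5}$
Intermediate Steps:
$o{\left(Z \right)} = 5 + Z$ ($o{\left(Z \right)} = Z + 5 = 5 + Z$)
$r{\left(N \right)} = \frac{2 \left(198 + N\right)}{54 + N}$ ($r{\left(N \right)} = 2 \frac{N + 198}{N + 54} = 2 \frac{198 + N}{54 + N} = \frac{2 \left(198 + N\right)}{54 + N}$)
$k{\left(K,s \right)} = 163 - 16 K s$ ($k{\left(K,s \right)} = - 16 K s + 163 = 163 - 16 K s$)
$k{\left(-47,-174 \right)} - r{\left(o{\left(-5 \right)} \right)} = \left(163 - \left(-752\right) \left(-174\right)\right) - \frac{2 \left(198 + \left(5 - 5\right)\right)}{54 + \left(5 - 5\right)} = \left(163 - 130848\right) - \frac{2 \left(198 + 0\right)}{54 + 0} = -130685 - 2 \cdot \frac{1}{54} \cdot 198 = -130685 - \frac{22}{3} = - \frac{392077}{3}$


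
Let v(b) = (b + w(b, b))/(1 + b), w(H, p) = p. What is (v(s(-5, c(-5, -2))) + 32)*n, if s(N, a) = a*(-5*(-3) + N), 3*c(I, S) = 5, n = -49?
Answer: -88004/53 ≈ -1660.5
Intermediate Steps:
c(I, S) = 5/3 (c(I, S) = (⅓)*5 = 5/3)
s(N, a) = a*(15 + N)
v(b) = 2*b/(1 + b) (v(b) = (b + b)/(1 + b) = (2*b)/(1 + b) = 2*b/(1 + b))
(v(s(-5, c(-5, -2))) + 32)*n = (2*(5*(15 - 5)/3)/(1 + 5*(15 - 5)/3) + 32)*(-49) = (2*((5/3)*10)/(1 + (5/3)*10) + 32)*(-49) = (2*(50/3)/(1 + 50/3) + 32)*(-49) = (2*(50/3)/(53/3) + 32)*(-49) = (2*(50/3)*(3/53) + 32)*(-49) = (100/53 + 32)*(-49) = (1796/53)*(-49) = -88004/53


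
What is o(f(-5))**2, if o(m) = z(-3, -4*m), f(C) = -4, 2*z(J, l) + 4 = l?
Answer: 36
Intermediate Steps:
z(J, l) = -2 + l/2
o(m) = -2 - 2*m (o(m) = -2 + (-4*m)/2 = -2 - 2*m)
o(f(-5))**2 = (-2 - 2*(-4))**2 = (-2 + 8)**2 = 6**2 = 36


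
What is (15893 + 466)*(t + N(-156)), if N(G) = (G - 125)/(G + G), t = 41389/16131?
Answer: 1669017791/29432 ≈ 56708.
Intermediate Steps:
t = 41389/16131 (t = 41389*(1/16131) = 41389/16131 ≈ 2.5658)
N(G) = (-125 + G)/(2*G) (N(G) = (-125 + G)/((2*G)) = (-125 + G)*(1/(2*G)) = (-125 + G)/(2*G))
(15893 + 466)*(t + N(-156)) = (15893 + 466)*(41389/16131 + (½)*(-125 - 156)/(-156)) = 16359*(41389/16131 + (½)*(-1/156)*(-281)) = 16359*(41389/16131 + 281/312) = 16359*(5815393/1677624) = 1669017791/29432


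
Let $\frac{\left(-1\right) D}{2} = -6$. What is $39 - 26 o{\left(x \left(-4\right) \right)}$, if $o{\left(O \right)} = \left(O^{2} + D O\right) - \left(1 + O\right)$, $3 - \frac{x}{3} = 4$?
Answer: $-7111$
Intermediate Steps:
$x = -3$ ($x = 9 - 12 = -3$)
$D = 12$ ($D = \left(-2\right) \left(-6\right) = 12$)
$o{\left(O \right)} = -1 + O^{2} + 11 O$ ($o{\left(O \right)} = \left(O^{2} + 12 O\right) - \left(1 + O\right) = -1 + O^{2} + 11 O$)
$39 - 26 o{\left(x \left(-4\right) \right)} = 39 - 26 \left(-1 + \left(\left(-3\right) \left(-4\right)\right)^{2} + 11 \left(\left(-3\right) \left(-4\right)\right)\right) = 39 - 26 \left(-1 + 12^{2} + 11 \cdot 12\right) = 39 - 26 \left(-1 + 144 + 132\right) = 39 - 7150 = -7111$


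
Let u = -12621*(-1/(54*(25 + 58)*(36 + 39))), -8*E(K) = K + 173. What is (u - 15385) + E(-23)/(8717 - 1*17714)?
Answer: -10339861087289/672075900 ≈ -15385.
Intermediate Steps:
E(K) = -173/8 - K/8 (E(K) = -(K + 173)/8 = -(173 + K)/8 = -173/8 - K/8)
u = 4207/112050 (u = -12621/((-4482*75)) = -12621/((-54*6225)) = -12621/(-336150) = -12621*(-1/336150) = 4207/112050 ≈ 0.037546)
(u - 15385) + E(-23)/(8717 - 1*17714) = (4207/112050 - 15385) + (-173/8 - ⅛*(-23))/(8717 - 1*17714) = -1723885043/112050 + (-173/8 + 23/8)/(8717 - 17714) = -1723885043/112050 - 75/4/(-8997) = -1723885043/112050 - 75/4*(-1/8997) = -1723885043/112050 + 25/11996 = -10339861087289/672075900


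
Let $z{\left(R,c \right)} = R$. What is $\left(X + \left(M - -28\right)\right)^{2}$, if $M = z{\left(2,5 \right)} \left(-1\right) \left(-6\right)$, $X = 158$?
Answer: $39204$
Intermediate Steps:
$M = 12$ ($M = 2 \left(-1\right) \left(-6\right) = \left(-2\right) \left(-6\right) = 12$)
$\left(X + \left(M - -28\right)\right)^{2} = \left(158 + \left(12 - -28\right)\right)^{2} = \left(158 + \left(12 + 28\right)\right)^{2} = \left(158 + 40\right)^{2} = 198^{2} = 39204$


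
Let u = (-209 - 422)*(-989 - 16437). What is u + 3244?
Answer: 10999050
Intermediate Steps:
u = 10995806 (u = -631*(-17426) = 10995806)
u + 3244 = 10995806 + 3244 = 10999050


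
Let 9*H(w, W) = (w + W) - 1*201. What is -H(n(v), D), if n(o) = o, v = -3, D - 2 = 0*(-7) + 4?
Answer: 22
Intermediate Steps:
D = 6 (D = 2 + (0*(-7) + 4) = 2 + (0 + 4) = 2 + 4 = 6)
H(w, W) = -67/3 + W/9 + w/9 (H(w, W) = ((w + W) - 1*201)/9 = ((W + w) - 201)/9 = (-201 + W + w)/9 = -67/3 + W/9 + w/9)
-H(n(v), D) = -(-67/3 + (⅑)*6 + (⅑)*(-3)) = -(-67/3 + ⅔ - ⅓) = -1*(-22) = 22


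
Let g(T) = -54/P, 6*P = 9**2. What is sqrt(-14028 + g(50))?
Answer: 4*I*sqrt(877) ≈ 118.46*I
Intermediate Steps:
P = 27/2 (P = (1/6)*9**2 = (1/6)*81 = 27/2 ≈ 13.500)
g(T) = -4 (g(T) = -54/27/2 = -54*2/27 = -4)
sqrt(-14028 + g(50)) = sqrt(-14028 - 4) = sqrt(-14032) = 4*I*sqrt(877)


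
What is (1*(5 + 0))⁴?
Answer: 625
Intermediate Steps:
(1*(5 + 0))⁴ = (1*5)⁴ = 5⁴ = 625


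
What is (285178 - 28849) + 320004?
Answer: 576333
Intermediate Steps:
(285178 - 28849) + 320004 = 256329 + 320004 = 576333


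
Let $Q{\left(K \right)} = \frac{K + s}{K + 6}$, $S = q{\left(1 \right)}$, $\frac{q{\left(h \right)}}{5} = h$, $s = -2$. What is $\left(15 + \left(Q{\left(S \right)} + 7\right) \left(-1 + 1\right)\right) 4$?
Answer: $60$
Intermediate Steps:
$q{\left(h \right)} = 5 h$
$S = 5$ ($S = 5 \cdot 1 = 5$)
$Q{\left(K \right)} = \frac{-2 + K}{6 + K}$ ($Q{\left(K \right)} = \frac{K - 2}{K + 6} = \frac{-2 + K}{6 + K}$)
$\left(15 + \left(Q{\left(S \right)} + 7\right) \left(-1 + 1\right)\right) 4 = \left(15 + \left(\frac{-2 + 5}{6 + 5} + 7\right) \left(-1 + 1\right)\right) 4 = \left(15 + \left(\frac{1}{11} \cdot 3 + 7\right) 0\right) 4 = \left(15 + \left(\frac{3}{11} + 7\right) 0\right) 4 = \left(15 + \frac{80}{11} \cdot 0\right) 4 = \left(15 + 0\right) 4 = 15 \cdot 4 = 60$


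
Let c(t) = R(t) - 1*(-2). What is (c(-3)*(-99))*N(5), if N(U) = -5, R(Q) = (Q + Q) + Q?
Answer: -3465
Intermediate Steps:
R(Q) = 3*Q (R(Q) = 2*Q + Q = 3*Q)
c(t) = 2 + 3*t (c(t) = 3*t - 1*(-2) = 3*t + 2 = 2 + 3*t)
(c(-3)*(-99))*N(5) = ((2 + 3*(-3))*(-99))*(-5) = ((2 - 9)*(-99))*(-5) = -7*(-99)*(-5) = 693*(-5) = -3465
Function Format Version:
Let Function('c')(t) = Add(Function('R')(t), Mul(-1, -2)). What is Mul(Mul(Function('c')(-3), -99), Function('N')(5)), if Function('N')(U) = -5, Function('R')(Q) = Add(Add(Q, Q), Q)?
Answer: -3465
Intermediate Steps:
Function('R')(Q) = Mul(3, Q) (Function('R')(Q) = Add(Mul(2, Q), Q) = Mul(3, Q))
Function('c')(t) = Add(2, Mul(3, t)) (Function('c')(t) = Add(Mul(3, t), Mul(-1, -2)) = Add(Mul(3, t), 2) = Add(2, Mul(3, t)))
Mul(Mul(Function('c')(-3), -99), Function('N')(5)) = Mul(Mul(Add(2, Mul(3, -3)), -99), -5) = Mul(Mul(Add(2, -9), -99), -5) = Mul(Mul(-7, -99), -5) = Mul(693, -5) = -3465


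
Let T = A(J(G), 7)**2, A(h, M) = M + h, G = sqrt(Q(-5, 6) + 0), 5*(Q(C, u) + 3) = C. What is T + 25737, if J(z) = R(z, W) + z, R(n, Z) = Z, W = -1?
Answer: 25769 + 24*I ≈ 25769.0 + 24.0*I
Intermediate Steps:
Q(C, u) = -3 + C/5
G = 2*I (G = sqrt((-3 + (1/5)*(-5)) + 0) = sqrt((-3 - 1) + 0) = sqrt(-4 + 0) = sqrt(-4) = 2*I ≈ 2.0*I)
J(z) = -1 + z
T = (6 + 2*I)**2 (T = (7 + (-1 + 2*I))**2 = (6 + 2*I)**2 ≈ 32.0 + 24.0*I)
T + 25737 = (32 + 24*I) + 25737 = 25769 + 24*I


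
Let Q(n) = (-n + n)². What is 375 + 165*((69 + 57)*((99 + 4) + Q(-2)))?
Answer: 2141745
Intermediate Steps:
Q(n) = 0 (Q(n) = 0² = 0)
375 + 165*((69 + 57)*((99 + 4) + Q(-2))) = 375 + 165*((69 + 57)*((99 + 4) + 0)) = 375 + 165*(126*(103 + 0)) = 375 + 165*(126*103) = 375 + 165*12978 = 375 + 2141370 = 2141745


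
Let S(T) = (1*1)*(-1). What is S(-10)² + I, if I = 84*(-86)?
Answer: -7223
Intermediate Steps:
S(T) = -1 (S(T) = 1*(-1) = -1)
I = -7224
S(-10)² + I = (-1)² - 7224 = 1 - 7224 = -7223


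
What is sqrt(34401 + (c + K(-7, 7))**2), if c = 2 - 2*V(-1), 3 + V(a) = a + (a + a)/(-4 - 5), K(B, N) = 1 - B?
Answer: sqrt(2811445)/9 ≈ 186.30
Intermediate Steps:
V(a) = -3 + 7*a/9 (V(a) = -3 + (a + (a + a)/(-4 - 5)) = -3 + (a + (2*a)/(-9)) = -3 + (a + (2*a)*(-1/9)) = -3 + (a - 2*a/9) = -3 + 7*a/9)
c = 86/9 (c = 2 - 2*(-3 + (7/9)*(-1)) = 2 - 2*(-3 - 7/9) = 2 - 2*(-34/9) = 2 + 68/9 = 86/9 ≈ 9.5556)
sqrt(34401 + (c + K(-7, 7))**2) = sqrt(34401 + (86/9 + (1 - 1*(-7)))**2) = sqrt(34401 + (86/9 + (1 + 7))**2) = sqrt(34401 + (86/9 + 8)**2) = sqrt(34401 + (158/9)**2) = sqrt(34401 + 24964/81) = sqrt(2811445/81) = sqrt(2811445)/9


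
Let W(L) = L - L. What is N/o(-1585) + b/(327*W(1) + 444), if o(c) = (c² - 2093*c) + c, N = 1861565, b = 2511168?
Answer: 243933777357/43127533 ≈ 5656.1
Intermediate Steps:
o(c) = c² - 2092*c
W(L) = 0
N/o(-1585) + b/(327*W(1) + 444) = 1861565/((-1585*(-2092 - 1585))) + 2511168/(327*0 + 444) = 1861565/((-1585*(-3677))) + 2511168/(0 + 444) = 1861565/5828045 + 2511168/444 = 1861565*(1/5828045) + 2511168*(1/444) = 372313/1165609 + 209264/37 = 243933777357/43127533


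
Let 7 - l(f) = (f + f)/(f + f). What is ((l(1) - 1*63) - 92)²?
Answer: 22201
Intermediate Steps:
l(f) = 6 (l(f) = 7 - (f + f)/(f + f) = 7 - 2*f/(2*f) = 7 - 2*f*1/(2*f) = 7 - 1*1 = 7 - 1 = 6)
((l(1) - 1*63) - 92)² = ((6 - 1*63) - 92)² = ((6 - 63) - 92)² = (-57 - 92)² = (-149)² = 22201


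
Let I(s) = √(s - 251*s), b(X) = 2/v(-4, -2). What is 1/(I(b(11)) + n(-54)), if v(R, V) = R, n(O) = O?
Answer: -54/2791 - 5*√5/2791 ≈ -0.023354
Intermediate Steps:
b(X) = -½ (b(X) = 2/(-4) = 2*(-¼) = -½)
I(s) = 5*√10*√(-s) (I(s) = √(-250*s) = 5*√10*√(-s))
1/(I(b(11)) + n(-54)) = 1/(5*√10*√(-1*(-½)) - 54) = 1/(5*√10*√(½) - 54) = 1/(5*√10*(√2/2) - 54) = 1/(5*√5 - 54) = 1/(-54 + 5*√5)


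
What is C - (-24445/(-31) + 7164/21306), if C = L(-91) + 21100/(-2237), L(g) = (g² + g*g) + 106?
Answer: 3907928457963/246251197 ≈ 15870.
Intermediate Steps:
L(g) = 106 + 2*g² (L(g) = (g² + g²) + 106 = 2*g² + 106 = 106 + 2*g²)
C = 37265216/2237 (C = (106 + 2*(-91)²) + 21100/(-2237) = (106 + 2*8281) + 21100*(-1/2237) = (106 + 16562) - 21100/2237 = 16668 - 21100/2237 = 37265216/2237 ≈ 16659.)
C - (-24445/(-31) + 7164/21306) = 37265216/2237 - (-24445/(-31) + 7164/21306) = 37265216/2237 - (-24445*(-1/31) + 7164*(1/21306)) = 37265216/2237 - (24445/31 + 1194/3551) = 37265216/2237 - 1*86841209/110081 = 37265216/2237 - 86841209/110081 = 3907928457963/246251197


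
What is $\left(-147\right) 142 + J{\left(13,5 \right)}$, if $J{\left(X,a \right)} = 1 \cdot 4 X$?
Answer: $-20822$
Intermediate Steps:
$J{\left(X,a \right)} = 4 X$
$\left(-147\right) 142 + J{\left(13,5 \right)} = \left(-147\right) 142 + 4 \cdot 13 = -20874 + 52 = -20822$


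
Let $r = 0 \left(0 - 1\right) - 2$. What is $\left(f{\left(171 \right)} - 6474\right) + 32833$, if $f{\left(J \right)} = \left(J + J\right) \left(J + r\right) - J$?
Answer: $83986$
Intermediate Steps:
$r = -2$ ($r = 0 \left(0 - 1\right) - 2 = 0 \left(-1\right) - 2 = 0 - 2 = -2$)
$f{\left(J \right)} = - J + 2 J \left(-2 + J\right)$ ($f{\left(J \right)} = \left(J + J\right) \left(J - 2\right) - J = 2 J \left(-2 + J\right) - J = - J + 2 J \left(-2 + J\right)$)
$\left(f{\left(171 \right)} - 6474\right) + 32833 = \left(171 \left(-5 + 2 \cdot 171\right) - 6474\right) + 32833 = \left(171 \left(-5 + 342\right) - 6474\right) + 32833 = \left(171 \cdot 337 - 6474\right) + 32833 = \left(57627 - 6474\right) + 32833 = 51153 + 32833 = 83986$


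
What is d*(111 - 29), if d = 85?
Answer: 6970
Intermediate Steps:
d*(111 - 29) = 85*(111 - 29) = 85*82 = 6970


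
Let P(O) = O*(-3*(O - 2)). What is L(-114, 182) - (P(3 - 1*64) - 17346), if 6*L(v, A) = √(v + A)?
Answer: 28875 + √17/3 ≈ 28876.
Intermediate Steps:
P(O) = O*(6 - 3*O) (P(O) = O*(-3*(-2 + O)) = O*(6 - 3*O))
L(v, A) = √(A + v)/6 (L(v, A) = √(v + A)/6 = √(A + v)/6)
L(-114, 182) - (P(3 - 1*64) - 17346) = √(182 - 114)/6 - (3*(3 - 1*64)*(2 - (3 - 1*64)) - 17346) = √68/6 - (3*(3 - 64)*(2 - (3 - 64)) - 17346) = (2*√17)/6 - (3*(-61)*(2 - 1*(-61)) - 17346) = √17/3 - (3*(-61)*(2 + 61) - 17346) = √17/3 - (3*(-61)*63 - 17346) = √17/3 - (-11529 - 17346) = √17/3 - 1*(-28875) = √17/3 + 28875 = 28875 + √17/3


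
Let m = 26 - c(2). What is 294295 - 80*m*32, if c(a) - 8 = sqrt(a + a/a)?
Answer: 248215 + 2560*sqrt(3) ≈ 2.5265e+5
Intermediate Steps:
c(a) = 8 + sqrt(1 + a) (c(a) = 8 + sqrt(a + a/a) = 8 + sqrt(a + 1) = 8 + sqrt(1 + a))
m = 18 - sqrt(3) (m = 26 - (8 + sqrt(1 + 2)) = 26 - (8 + sqrt(3)) = 26 + (-8 - sqrt(3)) = 18 - sqrt(3) ≈ 16.268)
294295 - 80*m*32 = 294295 - 80*(18 - sqrt(3))*32 = 294295 - (1440 - 80*sqrt(3))*32 = 294295 - (46080 - 2560*sqrt(3)) = 294295 + (-46080 + 2560*sqrt(3)) = 248215 + 2560*sqrt(3)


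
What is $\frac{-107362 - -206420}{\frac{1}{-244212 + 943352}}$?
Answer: $69255410120$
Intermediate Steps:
$\frac{-107362 - -206420}{\frac{1}{-244212 + 943352}} = \frac{-107362 + 206420}{\frac{1}{699140}} = 99058 \frac{1}{\frac{1}{699140}} = 99058 \cdot 699140 = 69255410120$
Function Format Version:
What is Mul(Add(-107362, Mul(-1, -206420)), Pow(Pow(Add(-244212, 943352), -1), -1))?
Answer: 69255410120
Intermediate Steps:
Mul(Add(-107362, Mul(-1, -206420)), Pow(Pow(Add(-244212, 943352), -1), -1)) = Mul(Add(-107362, 206420), Pow(Pow(699140, -1), -1)) = Mul(99058, Pow(Rational(1, 699140), -1)) = Mul(99058, 699140) = 69255410120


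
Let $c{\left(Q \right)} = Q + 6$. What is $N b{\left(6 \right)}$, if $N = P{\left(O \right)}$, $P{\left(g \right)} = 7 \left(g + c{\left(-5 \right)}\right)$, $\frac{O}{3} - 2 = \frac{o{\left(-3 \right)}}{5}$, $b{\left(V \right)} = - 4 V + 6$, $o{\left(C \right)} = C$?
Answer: $- \frac{3276}{5} \approx -655.2$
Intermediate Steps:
$c{\left(Q \right)} = 6 + Q$
$b{\left(V \right)} = 6 - 4 V$
$O = \frac{21}{5}$ ($O = 6 + 3 \left(- \frac{3}{5}\right) = 6 - \frac{9}{5} = \frac{21}{5} \approx 4.2$)
$P{\left(g \right)} = 7 + 7 g$ ($P{\left(g \right)} = 7 \left(g + \left(6 - 5\right)\right) = 7 \left(g + 1\right) = 7 \left(1 + g\right) = 7 + 7 g$)
$N = \frac{182}{5}$ ($N = 7 + 7 \cdot \frac{21}{5} = 7 + \frac{147}{5} = \frac{182}{5} \approx 36.4$)
$N b{\left(6 \right)} = \frac{182 \left(6 - 24\right)}{5} = \frac{182}{5} \left(-18\right) = - \frac{3276}{5}$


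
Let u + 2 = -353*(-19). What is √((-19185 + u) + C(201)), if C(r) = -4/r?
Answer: 2*I*√126051321/201 ≈ 111.71*I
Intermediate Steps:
u = 6705 (u = -2 - 353*(-19) = -2 + 6707 = 6705)
√((-19185 + u) + C(201)) = √((-19185 + 6705) - 4/201) = √(-12480 - 4*1/201) = √(-12480 - 4/201) = √(-2508484/201) = 2*I*√126051321/201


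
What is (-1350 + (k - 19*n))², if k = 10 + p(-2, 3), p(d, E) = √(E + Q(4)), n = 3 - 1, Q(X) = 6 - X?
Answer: (1378 - √5)² ≈ 1.8927e+6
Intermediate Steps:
n = 2
p(d, E) = √(2 + E) (p(d, E) = √(E + (6 - 1*4)) = √(E + (6 - 4)) = √(E + 2) = √(2 + E))
k = 10 + √5 (k = 10 + √(2 + 3) = 10 + √5 ≈ 12.236)
(-1350 + (k - 19*n))² = (-1350 + ((10 + √5) - 19*2))² = (-1350 + ((10 + √5) - 38))² = (-1350 + (-28 + √5))² = (-1378 + √5)²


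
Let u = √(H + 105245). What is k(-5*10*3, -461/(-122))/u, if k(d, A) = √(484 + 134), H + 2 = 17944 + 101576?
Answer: √314974/10703 ≈ 0.052436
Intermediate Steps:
H = 119518 (H = -2 + (17944 + 101576) = -2 + 119520 = 119518)
k(d, A) = √618
u = 7*√4587 (u = √(119518 + 105245) = √224763 = 7*√4587 ≈ 474.09)
k(-5*10*3, -461/(-122))/u = √618/((7*√4587)) = √618*(√4587/32109) = √314974/10703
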